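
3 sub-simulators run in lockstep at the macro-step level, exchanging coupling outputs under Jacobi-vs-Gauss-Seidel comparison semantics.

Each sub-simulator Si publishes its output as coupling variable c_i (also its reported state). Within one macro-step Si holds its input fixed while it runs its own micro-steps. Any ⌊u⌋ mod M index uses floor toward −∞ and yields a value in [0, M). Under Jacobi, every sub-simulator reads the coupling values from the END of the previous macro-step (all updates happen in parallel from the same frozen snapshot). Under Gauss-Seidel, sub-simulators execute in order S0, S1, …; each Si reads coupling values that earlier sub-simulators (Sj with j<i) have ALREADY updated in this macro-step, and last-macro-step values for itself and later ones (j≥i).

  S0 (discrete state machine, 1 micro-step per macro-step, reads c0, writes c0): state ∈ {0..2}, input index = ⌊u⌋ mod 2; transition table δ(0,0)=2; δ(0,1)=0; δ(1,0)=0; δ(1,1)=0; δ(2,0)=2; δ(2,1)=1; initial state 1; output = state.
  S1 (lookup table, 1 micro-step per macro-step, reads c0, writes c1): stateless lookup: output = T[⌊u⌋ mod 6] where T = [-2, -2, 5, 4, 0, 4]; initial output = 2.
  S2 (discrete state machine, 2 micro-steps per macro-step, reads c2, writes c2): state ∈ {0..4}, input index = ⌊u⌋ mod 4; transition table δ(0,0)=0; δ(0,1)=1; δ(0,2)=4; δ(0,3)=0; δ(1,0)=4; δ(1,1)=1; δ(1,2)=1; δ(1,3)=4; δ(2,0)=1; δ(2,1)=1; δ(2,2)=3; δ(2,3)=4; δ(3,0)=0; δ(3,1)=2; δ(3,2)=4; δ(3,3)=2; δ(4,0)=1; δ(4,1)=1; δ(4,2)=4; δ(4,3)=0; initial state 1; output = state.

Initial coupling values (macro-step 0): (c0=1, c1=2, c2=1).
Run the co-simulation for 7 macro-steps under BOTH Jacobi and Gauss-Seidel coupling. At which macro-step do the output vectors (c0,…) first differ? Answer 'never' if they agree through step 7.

[Jacobi] macro 1: S0 reads c0=1 → after 1×micro: 0; S1 reads c0=1 → after 1×micro: -2; S2 reads c2=1 → after 2×micro: 1 ⇒ (c0=0, c1=-2, c2=1)
[Jacobi] macro 2: S0 reads c0=0 → after 1×micro: 2; S1 reads c0=0 → after 1×micro: -2; S2 reads c2=1 → after 2×micro: 1 ⇒ (c0=2, c1=-2, c2=1)
[Jacobi] macro 3: S0 reads c0=2 → after 1×micro: 2; S1 reads c0=2 → after 1×micro: 5; S2 reads c2=1 → after 2×micro: 1 ⇒ (c0=2, c1=5, c2=1)
[Jacobi] macro 4: S0 reads c0=2 → after 1×micro: 2; S1 reads c0=2 → after 1×micro: 5; S2 reads c2=1 → after 2×micro: 1 ⇒ (c0=2, c1=5, c2=1)
[Jacobi] macro 5: S0 reads c0=2 → after 1×micro: 2; S1 reads c0=2 → after 1×micro: 5; S2 reads c2=1 → after 2×micro: 1 ⇒ (c0=2, c1=5, c2=1)
[Jacobi] macro 6: S0 reads c0=2 → after 1×micro: 2; S1 reads c0=2 → after 1×micro: 5; S2 reads c2=1 → after 2×micro: 1 ⇒ (c0=2, c1=5, c2=1)
[Jacobi] macro 7: S0 reads c0=2 → after 1×micro: 2; S1 reads c0=2 → after 1×micro: 5; S2 reads c2=1 → after 2×micro: 1 ⇒ (c0=2, c1=5, c2=1)
[Gauss-Seidel] macro 1: S0 reads c0=1 → after 1×micro: 0; S1 reads c0=0 → after 1×micro: -2; S2 reads c2=1 → after 2×micro: 1 ⇒ (c0=0, c1=-2, c2=1)
[Gauss-Seidel] macro 2: S0 reads c0=0 → after 1×micro: 2; S1 reads c0=2 → after 1×micro: 5; S2 reads c2=1 → after 2×micro: 1 ⇒ (c0=2, c1=5, c2=1)
[Gauss-Seidel] macro 3: S0 reads c0=2 → after 1×micro: 2; S1 reads c0=2 → after 1×micro: 5; S2 reads c2=1 → after 2×micro: 1 ⇒ (c0=2, c1=5, c2=1)
[Gauss-Seidel] macro 4: S0 reads c0=2 → after 1×micro: 2; S1 reads c0=2 → after 1×micro: 5; S2 reads c2=1 → after 2×micro: 1 ⇒ (c0=2, c1=5, c2=1)
[Gauss-Seidel] macro 5: S0 reads c0=2 → after 1×micro: 2; S1 reads c0=2 → after 1×micro: 5; S2 reads c2=1 → after 2×micro: 1 ⇒ (c0=2, c1=5, c2=1)
[Gauss-Seidel] macro 6: S0 reads c0=2 → after 1×micro: 2; S1 reads c0=2 → after 1×micro: 5; S2 reads c2=1 → after 2×micro: 1 ⇒ (c0=2, c1=5, c2=1)
[Gauss-Seidel] macro 7: S0 reads c0=2 → after 1×micro: 2; S1 reads c0=2 → after 1×micro: 5; S2 reads c2=1 → after 2×micro: 1 ⇒ (c0=2, c1=5, c2=1)

first divergence at macro-step: 2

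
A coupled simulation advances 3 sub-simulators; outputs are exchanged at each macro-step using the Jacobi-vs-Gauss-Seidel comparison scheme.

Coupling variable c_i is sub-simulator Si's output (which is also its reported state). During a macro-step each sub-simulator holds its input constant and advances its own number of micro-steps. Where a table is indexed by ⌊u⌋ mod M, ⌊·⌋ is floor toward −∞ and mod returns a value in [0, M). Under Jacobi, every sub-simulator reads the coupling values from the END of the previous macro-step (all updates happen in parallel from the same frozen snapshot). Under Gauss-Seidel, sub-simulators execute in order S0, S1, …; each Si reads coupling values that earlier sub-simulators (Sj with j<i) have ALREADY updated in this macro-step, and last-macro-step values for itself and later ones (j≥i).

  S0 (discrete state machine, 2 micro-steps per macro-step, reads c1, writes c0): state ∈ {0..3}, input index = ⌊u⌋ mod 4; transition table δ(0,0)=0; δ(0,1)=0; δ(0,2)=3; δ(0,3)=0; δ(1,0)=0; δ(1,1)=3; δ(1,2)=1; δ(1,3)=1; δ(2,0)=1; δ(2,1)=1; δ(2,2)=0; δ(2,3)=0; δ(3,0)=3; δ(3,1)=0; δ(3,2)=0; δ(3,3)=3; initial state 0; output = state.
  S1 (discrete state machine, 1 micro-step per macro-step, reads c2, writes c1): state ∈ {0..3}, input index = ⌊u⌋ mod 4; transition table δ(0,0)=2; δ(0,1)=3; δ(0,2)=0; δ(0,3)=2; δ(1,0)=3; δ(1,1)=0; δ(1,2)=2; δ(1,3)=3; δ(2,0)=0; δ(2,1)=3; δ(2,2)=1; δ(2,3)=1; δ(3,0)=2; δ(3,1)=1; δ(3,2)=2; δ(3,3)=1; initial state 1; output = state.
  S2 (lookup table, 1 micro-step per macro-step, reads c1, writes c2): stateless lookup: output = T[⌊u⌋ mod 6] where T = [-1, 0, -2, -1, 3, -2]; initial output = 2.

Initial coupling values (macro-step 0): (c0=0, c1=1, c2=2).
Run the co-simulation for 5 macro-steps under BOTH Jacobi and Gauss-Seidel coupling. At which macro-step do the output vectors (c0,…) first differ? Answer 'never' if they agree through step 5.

first divergence at macro-step: 1

[Jacobi] macro 1: S0 reads c1=1 → after 2×micro: 0; S1 reads c2=2 → after 1×micro: 2; S2 reads c1=1 → after 1×micro: 0 ⇒ (c0=0, c1=2, c2=0)
[Jacobi] macro 2: S0 reads c1=2 → after 2×micro: 0; S1 reads c2=0 → after 1×micro: 0; S2 reads c1=2 → after 1×micro: -2 ⇒ (c0=0, c1=0, c2=-2)
[Jacobi] macro 3: S0 reads c1=0 → after 2×micro: 0; S1 reads c2=-2 → after 1×micro: 0; S2 reads c1=0 → after 1×micro: -1 ⇒ (c0=0, c1=0, c2=-1)
[Jacobi] macro 4: S0 reads c1=0 → after 2×micro: 0; S1 reads c2=-1 → after 1×micro: 2; S2 reads c1=0 → after 1×micro: -1 ⇒ (c0=0, c1=2, c2=-1)
[Jacobi] macro 5: S0 reads c1=2 → after 2×micro: 0; S1 reads c2=-1 → after 1×micro: 1; S2 reads c1=2 → after 1×micro: -2 ⇒ (c0=0, c1=1, c2=-2)
[Gauss-Seidel] macro 1: S0 reads c1=1 → after 2×micro: 0; S1 reads c2=2 → after 1×micro: 2; S2 reads c1=2 → after 1×micro: -2 ⇒ (c0=0, c1=2, c2=-2)
[Gauss-Seidel] macro 2: S0 reads c1=2 → after 2×micro: 0; S1 reads c2=-2 → after 1×micro: 1; S2 reads c1=1 → after 1×micro: 0 ⇒ (c0=0, c1=1, c2=0)
[Gauss-Seidel] macro 3: S0 reads c1=1 → after 2×micro: 0; S1 reads c2=0 → after 1×micro: 3; S2 reads c1=3 → after 1×micro: -1 ⇒ (c0=0, c1=3, c2=-1)
[Gauss-Seidel] macro 4: S0 reads c1=3 → after 2×micro: 0; S1 reads c2=-1 → after 1×micro: 1; S2 reads c1=1 → after 1×micro: 0 ⇒ (c0=0, c1=1, c2=0)
[Gauss-Seidel] macro 5: S0 reads c1=1 → after 2×micro: 0; S1 reads c2=0 → after 1×micro: 3; S2 reads c1=3 → after 1×micro: -1 ⇒ (c0=0, c1=3, c2=-1)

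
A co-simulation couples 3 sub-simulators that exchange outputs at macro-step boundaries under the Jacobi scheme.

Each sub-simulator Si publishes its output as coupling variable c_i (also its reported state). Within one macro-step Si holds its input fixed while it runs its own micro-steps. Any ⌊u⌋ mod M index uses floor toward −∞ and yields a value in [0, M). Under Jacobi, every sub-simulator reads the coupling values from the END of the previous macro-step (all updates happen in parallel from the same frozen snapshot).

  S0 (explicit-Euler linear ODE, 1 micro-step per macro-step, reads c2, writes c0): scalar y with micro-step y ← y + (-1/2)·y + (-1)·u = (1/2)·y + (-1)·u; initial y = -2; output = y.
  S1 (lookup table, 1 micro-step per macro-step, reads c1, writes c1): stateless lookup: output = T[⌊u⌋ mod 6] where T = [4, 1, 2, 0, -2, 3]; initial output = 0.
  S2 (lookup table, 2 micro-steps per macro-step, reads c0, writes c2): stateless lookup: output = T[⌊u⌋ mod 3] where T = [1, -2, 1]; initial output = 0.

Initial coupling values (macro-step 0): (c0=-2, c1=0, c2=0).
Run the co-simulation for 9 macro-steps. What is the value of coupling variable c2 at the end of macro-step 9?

macro 1: S0 reads c2=0 → after 1×micro: -1; S1 reads c1=0 → after 1×micro: 4; S2 reads c0=-2 → after 2×micro: -2 ⇒ (c0=-1, c1=4, c2=-2)
macro 2: S0 reads c2=-2 → after 1×micro: 3/2; S1 reads c1=4 → after 1×micro: -2; S2 reads c0=-1 → after 2×micro: 1 ⇒ (c0=3/2, c1=-2, c2=1)
macro 3: S0 reads c2=1 → after 1×micro: -1/4; S1 reads c1=-2 → after 1×micro: -2; S2 reads c0=3/2 → after 2×micro: -2 ⇒ (c0=-1/4, c1=-2, c2=-2)
macro 4: S0 reads c2=-2 → after 1×micro: 15/8; S1 reads c1=-2 → after 1×micro: -2; S2 reads c0=-1/4 → after 2×micro: 1 ⇒ (c0=15/8, c1=-2, c2=1)
macro 5: S0 reads c2=1 → after 1×micro: -1/16; S1 reads c1=-2 → after 1×micro: -2; S2 reads c0=15/8 → after 2×micro: -2 ⇒ (c0=-1/16, c1=-2, c2=-2)
macro 6: S0 reads c2=-2 → after 1×micro: 63/32; S1 reads c1=-2 → after 1×micro: -2; S2 reads c0=-1/16 → after 2×micro: 1 ⇒ (c0=63/32, c1=-2, c2=1)
macro 7: S0 reads c2=1 → after 1×micro: -1/64; S1 reads c1=-2 → after 1×micro: -2; S2 reads c0=63/32 → after 2×micro: -2 ⇒ (c0=-1/64, c1=-2, c2=-2)
macro 8: S0 reads c2=-2 → after 1×micro: 255/128; S1 reads c1=-2 → after 1×micro: -2; S2 reads c0=-1/64 → after 2×micro: 1 ⇒ (c0=255/128, c1=-2, c2=1)
macro 9: S0 reads c2=1 → after 1×micro: -1/256; S1 reads c1=-2 → after 1×micro: -2; S2 reads c0=255/128 → after 2×micro: -2 ⇒ (c0=-1/256, c1=-2, c2=-2)

c2 at macro-step 9 = -2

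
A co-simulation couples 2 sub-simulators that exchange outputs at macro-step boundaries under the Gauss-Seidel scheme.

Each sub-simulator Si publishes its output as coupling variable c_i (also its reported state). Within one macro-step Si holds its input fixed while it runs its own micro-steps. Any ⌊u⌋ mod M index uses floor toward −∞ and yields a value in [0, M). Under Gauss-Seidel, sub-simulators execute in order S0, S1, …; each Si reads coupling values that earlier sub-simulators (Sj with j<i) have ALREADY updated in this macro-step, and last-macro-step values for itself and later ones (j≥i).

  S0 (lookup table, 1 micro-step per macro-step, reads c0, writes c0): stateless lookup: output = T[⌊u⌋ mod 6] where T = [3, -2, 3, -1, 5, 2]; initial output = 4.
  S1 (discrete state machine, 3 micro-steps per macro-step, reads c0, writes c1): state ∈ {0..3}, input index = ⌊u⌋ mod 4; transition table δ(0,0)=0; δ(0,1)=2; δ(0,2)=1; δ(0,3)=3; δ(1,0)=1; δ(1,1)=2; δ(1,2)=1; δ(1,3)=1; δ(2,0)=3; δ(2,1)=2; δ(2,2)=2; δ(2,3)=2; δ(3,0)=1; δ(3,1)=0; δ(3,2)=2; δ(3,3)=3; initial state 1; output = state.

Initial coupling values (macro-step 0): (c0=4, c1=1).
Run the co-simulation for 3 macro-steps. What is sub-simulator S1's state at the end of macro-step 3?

macro 1: S0 reads c0=4 → after 1×micro: 5; S1 reads c0=5 → after 3×micro: 2 ⇒ (c0=5, c1=2)
macro 2: S0 reads c0=5 → after 1×micro: 2; S1 reads c0=2 → after 3×micro: 2 ⇒ (c0=2, c1=2)
macro 3: S0 reads c0=2 → after 1×micro: 3; S1 reads c0=3 → after 3×micro: 2 ⇒ (c0=3, c1=2)

S1 state at macro-step 3 = 2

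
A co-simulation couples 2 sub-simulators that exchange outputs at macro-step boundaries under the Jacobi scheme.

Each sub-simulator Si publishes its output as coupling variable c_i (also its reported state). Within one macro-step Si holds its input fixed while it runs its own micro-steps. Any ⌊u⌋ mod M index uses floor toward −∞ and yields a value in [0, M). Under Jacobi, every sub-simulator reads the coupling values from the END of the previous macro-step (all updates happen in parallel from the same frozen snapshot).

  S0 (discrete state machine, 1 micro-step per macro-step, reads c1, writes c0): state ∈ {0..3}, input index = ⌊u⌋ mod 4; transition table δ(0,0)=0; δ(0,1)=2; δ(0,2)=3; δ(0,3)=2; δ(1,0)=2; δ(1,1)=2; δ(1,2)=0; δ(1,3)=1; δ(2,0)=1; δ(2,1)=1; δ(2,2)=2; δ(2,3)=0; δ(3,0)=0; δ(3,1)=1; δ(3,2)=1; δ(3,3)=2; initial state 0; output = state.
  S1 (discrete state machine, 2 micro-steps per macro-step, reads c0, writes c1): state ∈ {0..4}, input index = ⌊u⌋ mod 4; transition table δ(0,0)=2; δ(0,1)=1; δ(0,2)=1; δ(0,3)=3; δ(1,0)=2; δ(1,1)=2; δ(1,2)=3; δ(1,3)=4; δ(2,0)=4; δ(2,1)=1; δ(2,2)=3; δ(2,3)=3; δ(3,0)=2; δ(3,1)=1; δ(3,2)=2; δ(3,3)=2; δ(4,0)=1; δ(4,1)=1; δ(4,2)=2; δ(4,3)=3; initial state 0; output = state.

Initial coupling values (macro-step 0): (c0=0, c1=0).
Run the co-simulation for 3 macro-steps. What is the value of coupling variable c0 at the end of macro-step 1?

macro 1: S0 reads c1=0 → after 1×micro: 0; S1 reads c0=0 → after 2×micro: 4 ⇒ (c0=0, c1=4)
macro 2: S0 reads c1=4 → after 1×micro: 0; S1 reads c0=0 → after 2×micro: 2 ⇒ (c0=0, c1=2)
macro 3: S0 reads c1=2 → after 1×micro: 3; S1 reads c0=0 → after 2×micro: 1 ⇒ (c0=3, c1=1)

c0 at macro-step 1 = 0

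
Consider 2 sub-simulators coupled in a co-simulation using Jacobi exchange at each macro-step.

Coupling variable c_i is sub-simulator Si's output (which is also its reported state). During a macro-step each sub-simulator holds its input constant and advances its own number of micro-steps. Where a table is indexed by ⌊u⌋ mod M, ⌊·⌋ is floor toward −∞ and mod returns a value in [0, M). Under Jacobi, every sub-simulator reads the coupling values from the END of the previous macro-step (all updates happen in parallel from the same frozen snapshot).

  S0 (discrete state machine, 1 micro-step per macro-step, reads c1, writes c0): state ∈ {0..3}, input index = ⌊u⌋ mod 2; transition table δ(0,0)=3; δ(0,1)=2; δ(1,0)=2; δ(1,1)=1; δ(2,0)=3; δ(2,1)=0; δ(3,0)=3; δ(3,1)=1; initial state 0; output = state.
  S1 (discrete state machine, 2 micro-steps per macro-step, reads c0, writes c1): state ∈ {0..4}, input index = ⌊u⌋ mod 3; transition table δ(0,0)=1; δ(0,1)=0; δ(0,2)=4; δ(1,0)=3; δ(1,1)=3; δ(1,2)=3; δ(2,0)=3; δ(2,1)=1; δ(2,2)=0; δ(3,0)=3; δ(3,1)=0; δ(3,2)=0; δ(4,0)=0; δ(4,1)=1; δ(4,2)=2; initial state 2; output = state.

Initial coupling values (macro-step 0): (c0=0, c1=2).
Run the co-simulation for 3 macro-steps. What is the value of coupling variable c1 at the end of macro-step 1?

macro 1: S0 reads c1=2 → after 1×micro: 3; S1 reads c0=0 → after 2×micro: 3 ⇒ (c0=3, c1=3)
macro 2: S0 reads c1=3 → after 1×micro: 1; S1 reads c0=3 → after 2×micro: 3 ⇒ (c0=1, c1=3)
macro 3: S0 reads c1=3 → after 1×micro: 1; S1 reads c0=1 → after 2×micro: 0 ⇒ (c0=1, c1=0)

c1 at macro-step 1 = 3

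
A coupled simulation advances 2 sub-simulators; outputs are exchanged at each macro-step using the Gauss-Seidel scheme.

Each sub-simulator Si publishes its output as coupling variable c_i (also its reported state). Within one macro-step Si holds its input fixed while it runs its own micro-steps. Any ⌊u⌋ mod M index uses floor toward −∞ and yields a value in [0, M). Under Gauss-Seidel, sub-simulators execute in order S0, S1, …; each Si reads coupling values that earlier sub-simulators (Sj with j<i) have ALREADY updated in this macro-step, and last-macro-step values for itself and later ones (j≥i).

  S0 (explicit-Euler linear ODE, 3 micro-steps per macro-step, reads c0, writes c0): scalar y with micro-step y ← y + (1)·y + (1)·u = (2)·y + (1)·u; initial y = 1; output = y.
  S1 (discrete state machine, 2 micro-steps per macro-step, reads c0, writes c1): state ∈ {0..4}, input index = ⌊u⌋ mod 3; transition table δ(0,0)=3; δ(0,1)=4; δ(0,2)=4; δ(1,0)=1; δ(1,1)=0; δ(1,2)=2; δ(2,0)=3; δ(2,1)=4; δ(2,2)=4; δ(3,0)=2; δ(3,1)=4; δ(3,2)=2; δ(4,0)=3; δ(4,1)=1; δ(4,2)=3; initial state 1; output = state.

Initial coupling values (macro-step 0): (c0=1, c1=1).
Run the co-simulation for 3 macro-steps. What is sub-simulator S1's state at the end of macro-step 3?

macro 1: S0 reads c0=1 → after 3×micro: 15; S1 reads c0=15 → after 2×micro: 1 ⇒ (c0=15, c1=1)
macro 2: S0 reads c0=15 → after 3×micro: 225; S1 reads c0=225 → after 2×micro: 1 ⇒ (c0=225, c1=1)
macro 3: S0 reads c0=225 → after 3×micro: 3375; S1 reads c0=3375 → after 2×micro: 1 ⇒ (c0=3375, c1=1)

S1 state at macro-step 3 = 1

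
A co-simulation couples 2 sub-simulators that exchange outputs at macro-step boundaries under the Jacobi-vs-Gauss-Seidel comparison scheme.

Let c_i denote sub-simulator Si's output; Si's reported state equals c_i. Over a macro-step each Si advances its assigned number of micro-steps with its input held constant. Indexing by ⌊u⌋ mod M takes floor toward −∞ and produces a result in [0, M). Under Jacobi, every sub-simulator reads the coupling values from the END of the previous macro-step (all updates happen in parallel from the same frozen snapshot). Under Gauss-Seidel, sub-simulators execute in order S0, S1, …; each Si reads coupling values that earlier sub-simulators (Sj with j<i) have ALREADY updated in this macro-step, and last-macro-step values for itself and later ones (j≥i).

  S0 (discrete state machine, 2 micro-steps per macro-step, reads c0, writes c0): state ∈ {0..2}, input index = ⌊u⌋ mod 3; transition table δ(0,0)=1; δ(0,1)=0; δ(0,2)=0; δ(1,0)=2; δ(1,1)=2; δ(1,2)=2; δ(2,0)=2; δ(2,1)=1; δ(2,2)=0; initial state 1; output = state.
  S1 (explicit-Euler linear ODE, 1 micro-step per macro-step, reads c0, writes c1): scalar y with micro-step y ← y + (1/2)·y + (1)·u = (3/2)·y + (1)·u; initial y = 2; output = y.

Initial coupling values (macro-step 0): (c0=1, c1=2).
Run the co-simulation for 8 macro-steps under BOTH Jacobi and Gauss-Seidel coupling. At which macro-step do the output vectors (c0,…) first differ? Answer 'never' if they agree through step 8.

[Jacobi] macro 1: S0 reads c0=1 → after 2×micro: 1; S1 reads c0=1 → after 1×micro: 4 ⇒ (c0=1, c1=4)
[Jacobi] macro 2: S0 reads c0=1 → after 2×micro: 1; S1 reads c0=1 → after 1×micro: 7 ⇒ (c0=1, c1=7)
[Jacobi] macro 3: S0 reads c0=1 → after 2×micro: 1; S1 reads c0=1 → after 1×micro: 23/2 ⇒ (c0=1, c1=23/2)
[Jacobi] macro 4: S0 reads c0=1 → after 2×micro: 1; S1 reads c0=1 → after 1×micro: 73/4 ⇒ (c0=1, c1=73/4)
[Jacobi] macro 5: S0 reads c0=1 → after 2×micro: 1; S1 reads c0=1 → after 1×micro: 227/8 ⇒ (c0=1, c1=227/8)
[Jacobi] macro 6: S0 reads c0=1 → after 2×micro: 1; S1 reads c0=1 → after 1×micro: 697/16 ⇒ (c0=1, c1=697/16)
[Jacobi] macro 7: S0 reads c0=1 → after 2×micro: 1; S1 reads c0=1 → after 1×micro: 2123/32 ⇒ (c0=1, c1=2123/32)
[Jacobi] macro 8: S0 reads c0=1 → after 2×micro: 1; S1 reads c0=1 → after 1×micro: 6433/64 ⇒ (c0=1, c1=6433/64)
[Gauss-Seidel] macro 1: S0 reads c0=1 → after 2×micro: 1; S1 reads c0=1 → after 1×micro: 4 ⇒ (c0=1, c1=4)
[Gauss-Seidel] macro 2: S0 reads c0=1 → after 2×micro: 1; S1 reads c0=1 → after 1×micro: 7 ⇒ (c0=1, c1=7)
[Gauss-Seidel] macro 3: S0 reads c0=1 → after 2×micro: 1; S1 reads c0=1 → after 1×micro: 23/2 ⇒ (c0=1, c1=23/2)
[Gauss-Seidel] macro 4: S0 reads c0=1 → after 2×micro: 1; S1 reads c0=1 → after 1×micro: 73/4 ⇒ (c0=1, c1=73/4)
[Gauss-Seidel] macro 5: S0 reads c0=1 → after 2×micro: 1; S1 reads c0=1 → after 1×micro: 227/8 ⇒ (c0=1, c1=227/8)
[Gauss-Seidel] macro 6: S0 reads c0=1 → after 2×micro: 1; S1 reads c0=1 → after 1×micro: 697/16 ⇒ (c0=1, c1=697/16)
[Gauss-Seidel] macro 7: S0 reads c0=1 → after 2×micro: 1; S1 reads c0=1 → after 1×micro: 2123/32 ⇒ (c0=1, c1=2123/32)
[Gauss-Seidel] macro 8: S0 reads c0=1 → after 2×micro: 1; S1 reads c0=1 → after 1×micro: 6433/64 ⇒ (c0=1, c1=6433/64)

first divergence at macro-step: never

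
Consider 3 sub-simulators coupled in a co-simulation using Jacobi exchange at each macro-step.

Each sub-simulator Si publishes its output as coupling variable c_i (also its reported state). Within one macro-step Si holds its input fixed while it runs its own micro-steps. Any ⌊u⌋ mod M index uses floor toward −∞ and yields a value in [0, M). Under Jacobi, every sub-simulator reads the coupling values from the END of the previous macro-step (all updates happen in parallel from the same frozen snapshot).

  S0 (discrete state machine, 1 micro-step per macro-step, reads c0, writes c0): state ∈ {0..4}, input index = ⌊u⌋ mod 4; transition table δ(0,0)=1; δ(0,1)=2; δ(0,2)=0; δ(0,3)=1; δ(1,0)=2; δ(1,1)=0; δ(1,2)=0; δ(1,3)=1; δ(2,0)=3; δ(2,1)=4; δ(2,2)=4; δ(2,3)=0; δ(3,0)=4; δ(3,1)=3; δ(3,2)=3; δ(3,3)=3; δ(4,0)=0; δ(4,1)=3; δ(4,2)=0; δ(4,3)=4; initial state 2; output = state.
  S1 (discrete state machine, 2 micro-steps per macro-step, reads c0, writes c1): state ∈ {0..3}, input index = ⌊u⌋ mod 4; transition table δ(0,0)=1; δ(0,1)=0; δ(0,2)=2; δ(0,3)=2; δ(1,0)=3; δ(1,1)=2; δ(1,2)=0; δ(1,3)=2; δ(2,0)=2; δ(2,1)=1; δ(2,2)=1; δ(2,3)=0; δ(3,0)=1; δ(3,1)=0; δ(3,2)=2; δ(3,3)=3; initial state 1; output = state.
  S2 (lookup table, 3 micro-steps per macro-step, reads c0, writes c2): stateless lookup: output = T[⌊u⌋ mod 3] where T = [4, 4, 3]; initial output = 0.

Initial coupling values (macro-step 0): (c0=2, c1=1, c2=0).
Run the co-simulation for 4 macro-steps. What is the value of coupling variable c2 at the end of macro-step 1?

macro 1: S0 reads c0=2 → after 1×micro: 4; S1 reads c0=2 → after 2×micro: 2; S2 reads c0=2 → after 3×micro: 3 ⇒ (c0=4, c1=2, c2=3)
macro 2: S0 reads c0=4 → after 1×micro: 0; S1 reads c0=4 → after 2×micro: 2; S2 reads c0=4 → after 3×micro: 4 ⇒ (c0=0, c1=2, c2=4)
macro 3: S0 reads c0=0 → after 1×micro: 1; S1 reads c0=0 → after 2×micro: 2; S2 reads c0=0 → after 3×micro: 4 ⇒ (c0=1, c1=2, c2=4)
macro 4: S0 reads c0=1 → after 1×micro: 0; S1 reads c0=1 → after 2×micro: 2; S2 reads c0=1 → after 3×micro: 4 ⇒ (c0=0, c1=2, c2=4)

c2 at macro-step 1 = 3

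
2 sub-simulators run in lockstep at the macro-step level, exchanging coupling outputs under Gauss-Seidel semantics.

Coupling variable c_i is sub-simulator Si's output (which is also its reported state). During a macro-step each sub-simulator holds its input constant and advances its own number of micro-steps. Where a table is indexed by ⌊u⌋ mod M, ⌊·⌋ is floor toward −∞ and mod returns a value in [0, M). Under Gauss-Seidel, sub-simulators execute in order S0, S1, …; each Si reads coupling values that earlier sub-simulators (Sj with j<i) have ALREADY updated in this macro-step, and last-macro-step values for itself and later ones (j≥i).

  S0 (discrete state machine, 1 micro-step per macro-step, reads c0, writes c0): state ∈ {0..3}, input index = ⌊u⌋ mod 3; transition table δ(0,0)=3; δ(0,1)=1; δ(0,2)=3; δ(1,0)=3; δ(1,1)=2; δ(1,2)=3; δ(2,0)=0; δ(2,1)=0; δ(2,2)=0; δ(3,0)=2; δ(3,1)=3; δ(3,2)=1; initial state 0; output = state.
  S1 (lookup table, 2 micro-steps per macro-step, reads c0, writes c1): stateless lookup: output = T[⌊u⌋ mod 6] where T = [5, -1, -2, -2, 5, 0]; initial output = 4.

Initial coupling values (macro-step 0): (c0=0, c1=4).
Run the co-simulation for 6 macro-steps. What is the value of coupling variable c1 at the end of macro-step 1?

c1 at macro-step 1 = -2

macro 1: S0 reads c0=0 → after 1×micro: 3; S1 reads c0=3 → after 2×micro: -2 ⇒ (c0=3, c1=-2)
macro 2: S0 reads c0=3 → after 1×micro: 2; S1 reads c0=2 → after 2×micro: -2 ⇒ (c0=2, c1=-2)
macro 3: S0 reads c0=2 → after 1×micro: 0; S1 reads c0=0 → after 2×micro: 5 ⇒ (c0=0, c1=5)
macro 4: S0 reads c0=0 → after 1×micro: 3; S1 reads c0=3 → after 2×micro: -2 ⇒ (c0=3, c1=-2)
macro 5: S0 reads c0=3 → after 1×micro: 2; S1 reads c0=2 → after 2×micro: -2 ⇒ (c0=2, c1=-2)
macro 6: S0 reads c0=2 → after 1×micro: 0; S1 reads c0=0 → after 2×micro: 5 ⇒ (c0=0, c1=5)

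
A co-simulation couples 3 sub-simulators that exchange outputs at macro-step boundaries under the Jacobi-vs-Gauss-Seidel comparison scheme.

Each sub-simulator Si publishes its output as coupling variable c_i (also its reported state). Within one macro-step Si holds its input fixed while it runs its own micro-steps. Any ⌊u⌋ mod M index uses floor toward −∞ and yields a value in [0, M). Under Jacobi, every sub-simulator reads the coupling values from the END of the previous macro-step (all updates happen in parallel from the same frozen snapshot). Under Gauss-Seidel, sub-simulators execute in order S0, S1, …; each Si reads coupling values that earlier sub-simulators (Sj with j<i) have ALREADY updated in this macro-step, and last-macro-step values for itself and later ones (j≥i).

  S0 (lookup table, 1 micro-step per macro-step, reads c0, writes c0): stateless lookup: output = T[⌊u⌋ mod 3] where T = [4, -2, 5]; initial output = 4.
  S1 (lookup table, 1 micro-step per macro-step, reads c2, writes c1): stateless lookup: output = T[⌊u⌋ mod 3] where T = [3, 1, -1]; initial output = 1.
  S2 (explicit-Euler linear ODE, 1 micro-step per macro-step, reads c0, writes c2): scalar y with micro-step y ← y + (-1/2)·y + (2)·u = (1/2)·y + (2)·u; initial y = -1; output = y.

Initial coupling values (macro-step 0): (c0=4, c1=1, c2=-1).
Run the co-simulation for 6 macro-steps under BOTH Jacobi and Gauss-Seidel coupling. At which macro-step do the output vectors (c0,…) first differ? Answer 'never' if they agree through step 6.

first divergence at macro-step: 1

[Jacobi] macro 1: S0 reads c0=4 → after 1×micro: -2; S1 reads c2=-1 → after 1×micro: -1; S2 reads c0=4 → after 1×micro: 15/2 ⇒ (c0=-2, c1=-1, c2=15/2)
[Jacobi] macro 2: S0 reads c0=-2 → after 1×micro: -2; S1 reads c2=15/2 → after 1×micro: 1; S2 reads c0=-2 → after 1×micro: -1/4 ⇒ (c0=-2, c1=1, c2=-1/4)
[Jacobi] macro 3: S0 reads c0=-2 → after 1×micro: -2; S1 reads c2=-1/4 → after 1×micro: -1; S2 reads c0=-2 → after 1×micro: -33/8 ⇒ (c0=-2, c1=-1, c2=-33/8)
[Jacobi] macro 4: S0 reads c0=-2 → after 1×micro: -2; S1 reads c2=-33/8 → after 1×micro: 1; S2 reads c0=-2 → after 1×micro: -97/16 ⇒ (c0=-2, c1=1, c2=-97/16)
[Jacobi] macro 5: S0 reads c0=-2 → after 1×micro: -2; S1 reads c2=-97/16 → after 1×micro: -1; S2 reads c0=-2 → after 1×micro: -225/32 ⇒ (c0=-2, c1=-1, c2=-225/32)
[Jacobi] macro 6: S0 reads c0=-2 → after 1×micro: -2; S1 reads c2=-225/32 → after 1×micro: 1; S2 reads c0=-2 → after 1×micro: -481/64 ⇒ (c0=-2, c1=1, c2=-481/64)
[Gauss-Seidel] macro 1: S0 reads c0=4 → after 1×micro: -2; S1 reads c2=-1 → after 1×micro: -1; S2 reads c0=-2 → after 1×micro: -9/2 ⇒ (c0=-2, c1=-1, c2=-9/2)
[Gauss-Seidel] macro 2: S0 reads c0=-2 → after 1×micro: -2; S1 reads c2=-9/2 → after 1×micro: 1; S2 reads c0=-2 → after 1×micro: -25/4 ⇒ (c0=-2, c1=1, c2=-25/4)
[Gauss-Seidel] macro 3: S0 reads c0=-2 → after 1×micro: -2; S1 reads c2=-25/4 → after 1×micro: -1; S2 reads c0=-2 → after 1×micro: -57/8 ⇒ (c0=-2, c1=-1, c2=-57/8)
[Gauss-Seidel] macro 4: S0 reads c0=-2 → after 1×micro: -2; S1 reads c2=-57/8 → after 1×micro: 1; S2 reads c0=-2 → after 1×micro: -121/16 ⇒ (c0=-2, c1=1, c2=-121/16)
[Gauss-Seidel] macro 5: S0 reads c0=-2 → after 1×micro: -2; S1 reads c2=-121/16 → after 1×micro: 1; S2 reads c0=-2 → after 1×micro: -249/32 ⇒ (c0=-2, c1=1, c2=-249/32)
[Gauss-Seidel] macro 6: S0 reads c0=-2 → after 1×micro: -2; S1 reads c2=-249/32 → after 1×micro: 1; S2 reads c0=-2 → after 1×micro: -505/64 ⇒ (c0=-2, c1=1, c2=-505/64)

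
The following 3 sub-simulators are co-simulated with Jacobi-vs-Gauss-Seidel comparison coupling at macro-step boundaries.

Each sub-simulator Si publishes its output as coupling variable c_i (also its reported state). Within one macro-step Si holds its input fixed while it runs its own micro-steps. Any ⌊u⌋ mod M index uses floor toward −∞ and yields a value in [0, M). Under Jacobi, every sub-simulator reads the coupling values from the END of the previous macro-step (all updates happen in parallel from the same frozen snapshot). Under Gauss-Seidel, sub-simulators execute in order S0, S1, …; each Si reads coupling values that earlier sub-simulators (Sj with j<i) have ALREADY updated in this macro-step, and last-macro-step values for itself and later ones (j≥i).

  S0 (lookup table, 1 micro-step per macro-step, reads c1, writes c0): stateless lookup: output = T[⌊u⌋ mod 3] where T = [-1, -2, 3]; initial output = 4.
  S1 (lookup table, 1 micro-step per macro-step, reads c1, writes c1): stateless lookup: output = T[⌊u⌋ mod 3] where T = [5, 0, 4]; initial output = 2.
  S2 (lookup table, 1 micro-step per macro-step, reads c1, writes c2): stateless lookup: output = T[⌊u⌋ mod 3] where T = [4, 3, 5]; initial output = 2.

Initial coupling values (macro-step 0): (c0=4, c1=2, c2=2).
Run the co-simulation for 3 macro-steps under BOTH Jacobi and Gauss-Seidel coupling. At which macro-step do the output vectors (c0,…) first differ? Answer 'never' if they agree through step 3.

first divergence at macro-step: 1

[Jacobi] macro 1: S0 reads c1=2 → after 1×micro: 3; S1 reads c1=2 → after 1×micro: 4; S2 reads c1=2 → after 1×micro: 5 ⇒ (c0=3, c1=4, c2=5)
[Jacobi] macro 2: S0 reads c1=4 → after 1×micro: -2; S1 reads c1=4 → after 1×micro: 0; S2 reads c1=4 → after 1×micro: 3 ⇒ (c0=-2, c1=0, c2=3)
[Jacobi] macro 3: S0 reads c1=0 → after 1×micro: -1; S1 reads c1=0 → after 1×micro: 5; S2 reads c1=0 → after 1×micro: 4 ⇒ (c0=-1, c1=5, c2=4)
[Gauss-Seidel] macro 1: S0 reads c1=2 → after 1×micro: 3; S1 reads c1=2 → after 1×micro: 4; S2 reads c1=4 → after 1×micro: 3 ⇒ (c0=3, c1=4, c2=3)
[Gauss-Seidel] macro 2: S0 reads c1=4 → after 1×micro: -2; S1 reads c1=4 → after 1×micro: 0; S2 reads c1=0 → after 1×micro: 4 ⇒ (c0=-2, c1=0, c2=4)
[Gauss-Seidel] macro 3: S0 reads c1=0 → after 1×micro: -1; S1 reads c1=0 → after 1×micro: 5; S2 reads c1=5 → after 1×micro: 5 ⇒ (c0=-1, c1=5, c2=5)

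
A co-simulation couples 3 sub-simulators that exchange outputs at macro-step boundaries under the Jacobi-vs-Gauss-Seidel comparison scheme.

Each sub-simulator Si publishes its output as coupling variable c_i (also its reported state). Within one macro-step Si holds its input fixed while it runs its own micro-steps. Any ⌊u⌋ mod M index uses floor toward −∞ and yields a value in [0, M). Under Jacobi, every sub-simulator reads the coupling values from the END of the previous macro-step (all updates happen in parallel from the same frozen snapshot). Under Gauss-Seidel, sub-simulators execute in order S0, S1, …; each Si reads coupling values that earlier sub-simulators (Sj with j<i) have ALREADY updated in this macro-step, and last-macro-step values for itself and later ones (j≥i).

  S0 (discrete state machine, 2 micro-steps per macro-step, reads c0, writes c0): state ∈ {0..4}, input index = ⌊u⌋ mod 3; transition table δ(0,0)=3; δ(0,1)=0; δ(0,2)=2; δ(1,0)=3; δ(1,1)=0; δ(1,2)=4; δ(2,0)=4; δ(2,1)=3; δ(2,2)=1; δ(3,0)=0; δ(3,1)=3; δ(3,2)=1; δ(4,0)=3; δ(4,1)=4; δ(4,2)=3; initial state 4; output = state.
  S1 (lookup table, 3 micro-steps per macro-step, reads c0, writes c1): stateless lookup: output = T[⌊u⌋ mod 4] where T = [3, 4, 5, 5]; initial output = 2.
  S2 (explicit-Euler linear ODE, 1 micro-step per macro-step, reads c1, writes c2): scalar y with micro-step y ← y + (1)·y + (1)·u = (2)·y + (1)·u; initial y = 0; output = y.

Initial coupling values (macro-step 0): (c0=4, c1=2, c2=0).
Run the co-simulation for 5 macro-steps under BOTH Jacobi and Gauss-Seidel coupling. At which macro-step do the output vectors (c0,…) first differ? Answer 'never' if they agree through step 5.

first divergence at macro-step: 1

[Jacobi] macro 1: S0 reads c0=4 → after 2×micro: 4; S1 reads c0=4 → after 3×micro: 3; S2 reads c1=2 → after 1×micro: 2 ⇒ (c0=4, c1=3, c2=2)
[Jacobi] macro 2: S0 reads c0=4 → after 2×micro: 4; S1 reads c0=4 → after 3×micro: 3; S2 reads c1=3 → after 1×micro: 7 ⇒ (c0=4, c1=3, c2=7)
[Jacobi] macro 3: S0 reads c0=4 → after 2×micro: 4; S1 reads c0=4 → after 3×micro: 3; S2 reads c1=3 → after 1×micro: 17 ⇒ (c0=4, c1=3, c2=17)
[Jacobi] macro 4: S0 reads c0=4 → after 2×micro: 4; S1 reads c0=4 → after 3×micro: 3; S2 reads c1=3 → after 1×micro: 37 ⇒ (c0=4, c1=3, c2=37)
[Jacobi] macro 5: S0 reads c0=4 → after 2×micro: 4; S1 reads c0=4 → after 3×micro: 3; S2 reads c1=3 → after 1×micro: 77 ⇒ (c0=4, c1=3, c2=77)
[Gauss-Seidel] macro 1: S0 reads c0=4 → after 2×micro: 4; S1 reads c0=4 → after 3×micro: 3; S2 reads c1=3 → after 1×micro: 3 ⇒ (c0=4, c1=3, c2=3)
[Gauss-Seidel] macro 2: S0 reads c0=4 → after 2×micro: 4; S1 reads c0=4 → after 3×micro: 3; S2 reads c1=3 → after 1×micro: 9 ⇒ (c0=4, c1=3, c2=9)
[Gauss-Seidel] macro 3: S0 reads c0=4 → after 2×micro: 4; S1 reads c0=4 → after 3×micro: 3; S2 reads c1=3 → after 1×micro: 21 ⇒ (c0=4, c1=3, c2=21)
[Gauss-Seidel] macro 4: S0 reads c0=4 → after 2×micro: 4; S1 reads c0=4 → after 3×micro: 3; S2 reads c1=3 → after 1×micro: 45 ⇒ (c0=4, c1=3, c2=45)
[Gauss-Seidel] macro 5: S0 reads c0=4 → after 2×micro: 4; S1 reads c0=4 → after 3×micro: 3; S2 reads c1=3 → after 1×micro: 93 ⇒ (c0=4, c1=3, c2=93)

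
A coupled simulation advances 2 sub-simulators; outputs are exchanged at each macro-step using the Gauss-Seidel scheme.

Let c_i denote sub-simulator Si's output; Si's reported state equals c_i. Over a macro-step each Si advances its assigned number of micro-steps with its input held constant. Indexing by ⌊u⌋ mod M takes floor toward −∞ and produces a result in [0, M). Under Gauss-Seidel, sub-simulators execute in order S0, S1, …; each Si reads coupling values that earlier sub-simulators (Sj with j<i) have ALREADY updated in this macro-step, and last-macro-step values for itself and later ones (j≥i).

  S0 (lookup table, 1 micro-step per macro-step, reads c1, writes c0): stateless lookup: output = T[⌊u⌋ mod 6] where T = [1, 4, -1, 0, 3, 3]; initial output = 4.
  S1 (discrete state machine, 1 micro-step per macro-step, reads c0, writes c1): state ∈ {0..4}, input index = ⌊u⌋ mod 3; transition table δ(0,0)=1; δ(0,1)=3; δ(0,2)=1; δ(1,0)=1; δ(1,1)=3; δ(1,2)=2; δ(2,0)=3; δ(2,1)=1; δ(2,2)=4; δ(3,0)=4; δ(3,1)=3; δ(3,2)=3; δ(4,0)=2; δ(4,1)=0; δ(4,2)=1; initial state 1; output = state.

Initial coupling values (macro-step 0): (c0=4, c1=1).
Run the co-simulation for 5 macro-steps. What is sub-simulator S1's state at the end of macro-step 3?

macro 1: S0 reads c1=1 → after 1×micro: 4; S1 reads c0=4 → after 1×micro: 3 ⇒ (c0=4, c1=3)
macro 2: S0 reads c1=3 → after 1×micro: 0; S1 reads c0=0 → after 1×micro: 4 ⇒ (c0=0, c1=4)
macro 3: S0 reads c1=4 → after 1×micro: 3; S1 reads c0=3 → after 1×micro: 2 ⇒ (c0=3, c1=2)
macro 4: S0 reads c1=2 → after 1×micro: -1; S1 reads c0=-1 → after 1×micro: 4 ⇒ (c0=-1, c1=4)
macro 5: S0 reads c1=4 → after 1×micro: 3; S1 reads c0=3 → after 1×micro: 2 ⇒ (c0=3, c1=2)

S1 state at macro-step 3 = 2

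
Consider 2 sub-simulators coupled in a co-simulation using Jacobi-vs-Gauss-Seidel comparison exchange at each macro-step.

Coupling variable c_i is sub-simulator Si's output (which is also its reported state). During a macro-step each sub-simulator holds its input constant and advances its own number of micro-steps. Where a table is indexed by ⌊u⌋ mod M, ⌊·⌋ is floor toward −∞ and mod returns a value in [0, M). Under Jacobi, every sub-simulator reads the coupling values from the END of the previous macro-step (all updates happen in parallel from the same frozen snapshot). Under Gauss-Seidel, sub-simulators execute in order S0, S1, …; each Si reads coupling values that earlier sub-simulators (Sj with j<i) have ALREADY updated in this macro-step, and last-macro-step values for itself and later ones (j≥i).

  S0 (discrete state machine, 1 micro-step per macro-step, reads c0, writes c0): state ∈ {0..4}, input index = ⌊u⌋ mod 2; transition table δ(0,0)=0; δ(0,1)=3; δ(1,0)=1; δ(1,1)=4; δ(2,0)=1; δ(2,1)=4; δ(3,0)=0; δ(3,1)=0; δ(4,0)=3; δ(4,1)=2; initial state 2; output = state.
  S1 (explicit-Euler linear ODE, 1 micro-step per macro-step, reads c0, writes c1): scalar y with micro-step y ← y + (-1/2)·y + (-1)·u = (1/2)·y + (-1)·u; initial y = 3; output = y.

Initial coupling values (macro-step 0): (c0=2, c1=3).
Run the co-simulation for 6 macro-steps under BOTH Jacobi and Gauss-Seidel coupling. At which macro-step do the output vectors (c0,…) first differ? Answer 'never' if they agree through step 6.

first divergence at macro-step: 1

[Jacobi] macro 1: S0 reads c0=2 → after 1×micro: 1; S1 reads c0=2 → after 1×micro: -1/2 ⇒ (c0=1, c1=-1/2)
[Jacobi] macro 2: S0 reads c0=1 → after 1×micro: 4; S1 reads c0=1 → after 1×micro: -5/4 ⇒ (c0=4, c1=-5/4)
[Jacobi] macro 3: S0 reads c0=4 → after 1×micro: 3; S1 reads c0=4 → after 1×micro: -37/8 ⇒ (c0=3, c1=-37/8)
[Jacobi] macro 4: S0 reads c0=3 → after 1×micro: 0; S1 reads c0=3 → after 1×micro: -85/16 ⇒ (c0=0, c1=-85/16)
[Jacobi] macro 5: S0 reads c0=0 → after 1×micro: 0; S1 reads c0=0 → after 1×micro: -85/32 ⇒ (c0=0, c1=-85/32)
[Jacobi] macro 6: S0 reads c0=0 → after 1×micro: 0; S1 reads c0=0 → after 1×micro: -85/64 ⇒ (c0=0, c1=-85/64)
[Gauss-Seidel] macro 1: S0 reads c0=2 → after 1×micro: 1; S1 reads c0=1 → after 1×micro: 1/2 ⇒ (c0=1, c1=1/2)
[Gauss-Seidel] macro 2: S0 reads c0=1 → after 1×micro: 4; S1 reads c0=4 → after 1×micro: -15/4 ⇒ (c0=4, c1=-15/4)
[Gauss-Seidel] macro 3: S0 reads c0=4 → after 1×micro: 3; S1 reads c0=3 → after 1×micro: -39/8 ⇒ (c0=3, c1=-39/8)
[Gauss-Seidel] macro 4: S0 reads c0=3 → after 1×micro: 0; S1 reads c0=0 → after 1×micro: -39/16 ⇒ (c0=0, c1=-39/16)
[Gauss-Seidel] macro 5: S0 reads c0=0 → after 1×micro: 0; S1 reads c0=0 → after 1×micro: -39/32 ⇒ (c0=0, c1=-39/32)
[Gauss-Seidel] macro 6: S0 reads c0=0 → after 1×micro: 0; S1 reads c0=0 → after 1×micro: -39/64 ⇒ (c0=0, c1=-39/64)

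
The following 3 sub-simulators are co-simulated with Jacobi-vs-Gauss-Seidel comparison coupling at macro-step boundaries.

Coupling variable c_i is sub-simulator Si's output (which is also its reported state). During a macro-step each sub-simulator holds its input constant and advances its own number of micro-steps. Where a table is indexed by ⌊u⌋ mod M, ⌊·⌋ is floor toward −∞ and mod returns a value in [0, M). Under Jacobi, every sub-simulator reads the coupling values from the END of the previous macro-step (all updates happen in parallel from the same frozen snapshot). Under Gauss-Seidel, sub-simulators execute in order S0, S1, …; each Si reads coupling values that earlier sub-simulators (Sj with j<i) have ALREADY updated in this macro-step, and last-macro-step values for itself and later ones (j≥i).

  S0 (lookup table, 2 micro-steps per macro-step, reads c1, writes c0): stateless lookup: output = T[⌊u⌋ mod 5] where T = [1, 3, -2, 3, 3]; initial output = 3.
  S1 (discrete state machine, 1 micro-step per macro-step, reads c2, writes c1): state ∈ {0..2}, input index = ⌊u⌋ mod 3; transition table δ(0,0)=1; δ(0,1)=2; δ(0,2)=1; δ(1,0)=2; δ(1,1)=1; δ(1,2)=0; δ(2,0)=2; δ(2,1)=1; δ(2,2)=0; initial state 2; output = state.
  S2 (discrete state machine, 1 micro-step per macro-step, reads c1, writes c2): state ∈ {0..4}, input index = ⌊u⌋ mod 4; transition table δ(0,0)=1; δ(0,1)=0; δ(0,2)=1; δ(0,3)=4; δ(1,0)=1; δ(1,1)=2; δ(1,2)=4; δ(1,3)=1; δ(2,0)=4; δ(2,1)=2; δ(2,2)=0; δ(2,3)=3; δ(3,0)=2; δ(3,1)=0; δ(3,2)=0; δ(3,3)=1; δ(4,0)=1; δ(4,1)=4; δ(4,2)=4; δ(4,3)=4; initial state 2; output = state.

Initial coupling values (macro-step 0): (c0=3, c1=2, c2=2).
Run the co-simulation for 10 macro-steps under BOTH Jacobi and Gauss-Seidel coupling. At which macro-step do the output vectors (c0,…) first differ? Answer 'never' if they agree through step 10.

[Jacobi] macro 1: S0 reads c1=2 → after 2×micro: -2; S1 reads c2=2 → after 1×micro: 0; S2 reads c1=2 → after 1×micro: 0 ⇒ (c0=-2, c1=0, c2=0)
[Jacobi] macro 2: S0 reads c1=0 → after 2×micro: 1; S1 reads c2=0 → after 1×micro: 1; S2 reads c1=0 → after 1×micro: 1 ⇒ (c0=1, c1=1, c2=1)
[Jacobi] macro 3: S0 reads c1=1 → after 2×micro: 3; S1 reads c2=1 → after 1×micro: 1; S2 reads c1=1 → after 1×micro: 2 ⇒ (c0=3, c1=1, c2=2)
[Jacobi] macro 4: S0 reads c1=1 → after 2×micro: 3; S1 reads c2=2 → after 1×micro: 0; S2 reads c1=1 → after 1×micro: 2 ⇒ (c0=3, c1=0, c2=2)
[Jacobi] macro 5: S0 reads c1=0 → after 2×micro: 1; S1 reads c2=2 → after 1×micro: 1; S2 reads c1=0 → after 1×micro: 4 ⇒ (c0=1, c1=1, c2=4)
[Jacobi] macro 6: S0 reads c1=1 → after 2×micro: 3; S1 reads c2=4 → after 1×micro: 1; S2 reads c1=1 → after 1×micro: 4 ⇒ (c0=3, c1=1, c2=4)
[Jacobi] macro 7: S0 reads c1=1 → after 2×micro: 3; S1 reads c2=4 → after 1×micro: 1; S2 reads c1=1 → after 1×micro: 4 ⇒ (c0=3, c1=1, c2=4)
[Jacobi] macro 8: S0 reads c1=1 → after 2×micro: 3; S1 reads c2=4 → after 1×micro: 1; S2 reads c1=1 → after 1×micro: 4 ⇒ (c0=3, c1=1, c2=4)
[Jacobi] macro 9: S0 reads c1=1 → after 2×micro: 3; S1 reads c2=4 → after 1×micro: 1; S2 reads c1=1 → after 1×micro: 4 ⇒ (c0=3, c1=1, c2=4)
[Jacobi] macro 10: S0 reads c1=1 → after 2×micro: 3; S1 reads c2=4 → after 1×micro: 1; S2 reads c1=1 → after 1×micro: 4 ⇒ (c0=3, c1=1, c2=4)
[Gauss-Seidel] macro 1: S0 reads c1=2 → after 2×micro: -2; S1 reads c2=2 → after 1×micro: 0; S2 reads c1=0 → after 1×micro: 4 ⇒ (c0=-2, c1=0, c2=4)
[Gauss-Seidel] macro 2: S0 reads c1=0 → after 2×micro: 1; S1 reads c2=4 → after 1×micro: 2; S2 reads c1=2 → after 1×micro: 4 ⇒ (c0=1, c1=2, c2=4)
[Gauss-Seidel] macro 3: S0 reads c1=2 → after 2×micro: -2; S1 reads c2=4 → after 1×micro: 1; S2 reads c1=1 → after 1×micro: 4 ⇒ (c0=-2, c1=1, c2=4)
[Gauss-Seidel] macro 4: S0 reads c1=1 → after 2×micro: 3; S1 reads c2=4 → after 1×micro: 1; S2 reads c1=1 → after 1×micro: 4 ⇒ (c0=3, c1=1, c2=4)
[Gauss-Seidel] macro 5: S0 reads c1=1 → after 2×micro: 3; S1 reads c2=4 → after 1×micro: 1; S2 reads c1=1 → after 1×micro: 4 ⇒ (c0=3, c1=1, c2=4)
[Gauss-Seidel] macro 6: S0 reads c1=1 → after 2×micro: 3; S1 reads c2=4 → after 1×micro: 1; S2 reads c1=1 → after 1×micro: 4 ⇒ (c0=3, c1=1, c2=4)
[Gauss-Seidel] macro 7: S0 reads c1=1 → after 2×micro: 3; S1 reads c2=4 → after 1×micro: 1; S2 reads c1=1 → after 1×micro: 4 ⇒ (c0=3, c1=1, c2=4)
[Gauss-Seidel] macro 8: S0 reads c1=1 → after 2×micro: 3; S1 reads c2=4 → after 1×micro: 1; S2 reads c1=1 → after 1×micro: 4 ⇒ (c0=3, c1=1, c2=4)
[Gauss-Seidel] macro 9: S0 reads c1=1 → after 2×micro: 3; S1 reads c2=4 → after 1×micro: 1; S2 reads c1=1 → after 1×micro: 4 ⇒ (c0=3, c1=1, c2=4)
[Gauss-Seidel] macro 10: S0 reads c1=1 → after 2×micro: 3; S1 reads c2=4 → after 1×micro: 1; S2 reads c1=1 → after 1×micro: 4 ⇒ (c0=3, c1=1, c2=4)

first divergence at macro-step: 1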